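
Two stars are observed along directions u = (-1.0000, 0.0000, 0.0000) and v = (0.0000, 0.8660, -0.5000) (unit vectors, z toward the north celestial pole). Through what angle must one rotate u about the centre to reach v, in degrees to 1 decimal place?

u·v = 0.0000; |u| = 1.0000, |v| = 1.0000.
cos θ = (u·v)/(|u||v|) = 0.0000, so θ = 90.0°.

90.0°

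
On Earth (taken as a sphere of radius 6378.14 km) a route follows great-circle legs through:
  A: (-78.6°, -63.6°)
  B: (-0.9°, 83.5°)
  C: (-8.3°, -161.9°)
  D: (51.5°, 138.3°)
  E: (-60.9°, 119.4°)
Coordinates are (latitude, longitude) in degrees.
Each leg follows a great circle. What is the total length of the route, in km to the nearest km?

Leg A→B: central angle 1.7219 rad, distance 10982.6 km.
Leg B→C: central angle 1.9928 rad, distance 12710.4 km.
Leg C→D: central angle 1.3726 rad, distance 8754.8 km.
Leg D→E: central angle 1.9795 rad, distance 12625.3 km.
Total: 10982.6 + 12710.4 + 8754.8 + 12625.3 ≈ 45073 km.

45073 km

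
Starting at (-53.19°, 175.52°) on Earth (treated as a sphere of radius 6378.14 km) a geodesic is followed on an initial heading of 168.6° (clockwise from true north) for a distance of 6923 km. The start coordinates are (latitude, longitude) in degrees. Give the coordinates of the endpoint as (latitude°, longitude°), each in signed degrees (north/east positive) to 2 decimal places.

-63.26°, -27.34°

Angular distance δ = d/R = 6923/6378.14 = 1.08543 rad; initial bearing θ = 2.9426 rad.
sin φ₂ = sin φ₁ cos δ + cos φ₁ sin δ cos θ = (-0.8006)(0.4665) + (0.5992)(0.8845)(-0.9803) = -0.8930, so φ₂ = -63.26°.
Δλ = atan2(sin θ sin δ cos φ₁, cos δ − sin φ₁ sin φ₂) = atan2(0.1048, -0.2484) = 157.139°.
λ₂ = 175.520° + 157.139° = 332.66° → -27.34° after wrapping to (−180°, 180°].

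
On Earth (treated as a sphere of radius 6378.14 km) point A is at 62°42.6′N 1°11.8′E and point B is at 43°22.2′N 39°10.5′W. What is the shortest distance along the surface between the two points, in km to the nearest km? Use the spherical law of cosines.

With latitudes φ₁ = 62.710°, φ₂ = 43.370° and longitude difference Δλ = -40.372°:
cos c = sin φ₁ sin φ₂ + cos φ₁ cos φ₂ cos Δλ = (0.8887)(0.6867) + (0.4585)(0.7269)(0.7619) = 0.86420,
so c = arccos(0.86420) = 0.52724 rad.
Distance = R·c = 6378.14 × 0.5272 ≈ 3363 km.

3363 km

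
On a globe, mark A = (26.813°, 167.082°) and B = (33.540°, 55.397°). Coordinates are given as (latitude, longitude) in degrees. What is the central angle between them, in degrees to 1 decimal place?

In radians: φ₁ = 0.4680, φ₂ = 0.5854, Δλ = -111.685° = -1.9493 rad.
cos c = sin φ₁ sin φ₂ + cos φ₁ cos φ₂ cos Δλ = (0.4511)(0.5525) + (0.8925)(0.8335)(-0.3695) = -0.02564,
so c = arccos(-0.02564) = 1.59644 rad.
So the angular separation is 91.5°.

91.5°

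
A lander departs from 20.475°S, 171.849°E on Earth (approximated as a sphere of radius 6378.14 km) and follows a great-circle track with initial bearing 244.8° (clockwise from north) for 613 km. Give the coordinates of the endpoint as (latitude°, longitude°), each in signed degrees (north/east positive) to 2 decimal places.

Angular distance δ = d/R = 613/6378.14 = 0.09611 rad; initial bearing θ = 4.2726 rad.
sin φ₂ = sin φ₁ cos δ + cos φ₁ sin δ cos θ = (-0.3498)(0.9954) + (0.9368)(0.0960)(-0.4258) = -0.3865, so φ₂ = -22.73°.
Δλ = atan2(sin θ sin δ cos φ₁, cos δ − sin φ₁ sin φ₂) = atan2(-0.0813, 0.8602) = -5.402°.
λ₂ = 171.849° − 5.402° = 166.45°.

-22.73°, 166.45°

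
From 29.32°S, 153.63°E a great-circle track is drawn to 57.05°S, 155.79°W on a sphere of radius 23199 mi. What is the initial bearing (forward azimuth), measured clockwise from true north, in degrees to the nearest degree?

143°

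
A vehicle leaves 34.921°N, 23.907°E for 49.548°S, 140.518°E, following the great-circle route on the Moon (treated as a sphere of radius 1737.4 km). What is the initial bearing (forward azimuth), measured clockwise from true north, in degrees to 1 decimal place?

Δλ = 116.611° = 2.0352 rad.
y = sin Δλ · cos φ₂ = (0.8941)(0.6488) = 0.5801
x = cos φ₁ sin φ₂ − sin φ₁ cos φ₂ cos Δλ = (0.8199)(-0.7609) − (0.5724)(0.6488)(-0.4479) = -0.4576
θ = atan2(y, x) = 128.27°, so the bearing is 128.3°.

128.3°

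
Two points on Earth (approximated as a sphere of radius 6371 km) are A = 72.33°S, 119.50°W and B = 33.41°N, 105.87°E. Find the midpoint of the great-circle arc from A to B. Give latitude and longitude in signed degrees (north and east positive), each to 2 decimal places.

Central angle δ = 2.3499 rad. Interpolating on the sphere with fraction f = 0.5:
P = [sin((1−f)δ)·A + sin(fδ)·B] / sin δ = 1.2967·A + 1.2967·B in Cartesian coordinates,
giving P = (-0.4898, 0.6986, -0.5215), i.e. latitude -31.44°, longitude 125.04°.

-31.44°, 125.04°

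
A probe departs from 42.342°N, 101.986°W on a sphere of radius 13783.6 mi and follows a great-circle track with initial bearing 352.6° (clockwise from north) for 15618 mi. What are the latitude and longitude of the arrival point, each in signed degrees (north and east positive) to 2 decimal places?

71.69°, 99.81°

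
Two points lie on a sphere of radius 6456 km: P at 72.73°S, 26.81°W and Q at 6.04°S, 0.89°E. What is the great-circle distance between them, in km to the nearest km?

7751 km

In radians: φ₁ = -1.2694, φ₂ = -0.1054, Δλ = 27.700° = 0.4835 rad.
cos c = sin φ₁ sin φ₂ + cos φ₁ cos φ₂ cos Δλ = (-0.9549)(-0.1052) + (0.2969)(0.9944)(0.8854) = 0.36187,
so c = arccos(0.36187) = 1.20052 rad.
Distance = R·c = 6456 × 1.2005 ≈ 7751 km.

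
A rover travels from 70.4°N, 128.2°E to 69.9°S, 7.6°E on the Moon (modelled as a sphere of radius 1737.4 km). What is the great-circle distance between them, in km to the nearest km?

4871 km

In radians: φ₁ = 1.2287, φ₂ = -1.2200, Δλ = -120.600° = -2.1049 rad.
cos c = sin φ₁ sin φ₂ + cos φ₁ cos φ₂ cos Δλ = (0.9421)(-0.9391) + (0.3355)(0.3437)(-0.5090) = -0.94336,
so c = arccos(-0.94336) = 2.80342 rad.
Distance = R·c = 1737.4 × 2.8034 ≈ 4871 km.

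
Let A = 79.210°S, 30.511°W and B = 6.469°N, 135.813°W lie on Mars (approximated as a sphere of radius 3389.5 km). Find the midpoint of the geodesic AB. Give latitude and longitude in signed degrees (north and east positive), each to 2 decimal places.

-42.13°, -124.99°

The central angle between A and B is δ = 1.7312 rad.
With f = 0.5, the slerp weights are sin((1−f)δ)/sin δ = 0.7714 and sin(fδ)/sin δ = 0.7714.
Weighted sum of the unit vectors: (0.7714)·(0.1613,-0.0950,-0.9823) + (0.7714)·(-0.7125,-0.6926,0.1127) = (-0.4252, -0.6076, -0.6709).
Converting back: φ = atan2(z, √(x²+y²)) = -42.13°, λ = atan2(y, x) = -124.99°.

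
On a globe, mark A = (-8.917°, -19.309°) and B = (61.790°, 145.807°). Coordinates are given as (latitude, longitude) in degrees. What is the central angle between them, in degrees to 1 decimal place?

Let φ₁ = -0.1556 rad, φ₂ = 1.0784 rad, and Δλ = 2.8818 rad.
cos c = sin φ₁ sin φ₂ + cos φ₁ cos φ₂ cos Δλ = (-0.1550)(0.8812) + (0.9879)(0.4727)(-0.9664) = -0.58792,
so c = arccos(-0.58792) = 2.19928 rad.
So the angular separation is 126.0°.

126.0°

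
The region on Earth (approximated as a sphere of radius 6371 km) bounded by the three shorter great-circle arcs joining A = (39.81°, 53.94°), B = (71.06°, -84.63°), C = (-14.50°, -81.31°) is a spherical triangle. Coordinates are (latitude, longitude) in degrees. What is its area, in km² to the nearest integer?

Side lengths (central angles): a = 1.4938, b = 2.3302, c = 1.1388 rad; semiperimeter s = 2.4814.
By l'Huilier's theorem, tan(E/4) = √[tan(s/2) tan((s−a)/2) tan((s−b)/2) tan((s−c)/2)], giving spherical excess E = 1.1933 rad.
Area = E·R² = 1.1933 × (6371)² ≈ 48436612 km².

48436612 km²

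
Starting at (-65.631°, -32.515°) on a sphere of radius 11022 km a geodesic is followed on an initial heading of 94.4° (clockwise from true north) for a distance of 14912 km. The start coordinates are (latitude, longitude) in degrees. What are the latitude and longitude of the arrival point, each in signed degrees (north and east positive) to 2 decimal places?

-13.17°, 56.25°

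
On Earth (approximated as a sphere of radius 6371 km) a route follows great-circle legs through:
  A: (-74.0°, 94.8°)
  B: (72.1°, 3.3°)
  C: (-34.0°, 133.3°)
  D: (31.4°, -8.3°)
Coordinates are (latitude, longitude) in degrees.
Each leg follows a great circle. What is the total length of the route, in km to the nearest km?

Leg A→B: central angle 2.7312 rad, distance 17400.2 km.
Leg B→C: central angle 2.3405 rad, distance 14911.2 km.
Leg C→D: central angle 2.5791 rad, distance 16431.2 km.
Total: 17400.2 + 14911.2 + 16431.2 ≈ 48743 km.

48743 km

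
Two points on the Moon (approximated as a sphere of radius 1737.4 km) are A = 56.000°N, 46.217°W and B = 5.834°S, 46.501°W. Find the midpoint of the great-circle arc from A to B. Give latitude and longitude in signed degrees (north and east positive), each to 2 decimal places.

25.08°, -46.40°

The central angle between A and B is δ = 1.0792 rad.
With f = 0.5, the slerp weights are sin((1−f)δ)/sin δ = 0.5828 and sin(fδ)/sin δ = 0.5828.
Weighted sum of the unit vectors: (0.5828)·(0.3869,-0.4037,0.8290) + (0.5828)·(0.6848,-0.7216,-0.1016) = (0.6246, -0.6559, 0.4239).
Converting back: φ = atan2(z, √(x²+y²)) = 25.08°, λ = atan2(y, x) = -46.40°.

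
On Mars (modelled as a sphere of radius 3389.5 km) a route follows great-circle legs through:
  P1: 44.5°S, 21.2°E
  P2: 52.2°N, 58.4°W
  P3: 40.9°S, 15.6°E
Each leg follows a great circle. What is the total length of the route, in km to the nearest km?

13682 km

Leg P1→P2: central angle 2.0657 rad, distance 7001.6 km.
Leg P2→P3: central angle 1.9711 rad, distance 6680.9 km.
Total: 7001.6 + 6680.9 ≈ 13682 km.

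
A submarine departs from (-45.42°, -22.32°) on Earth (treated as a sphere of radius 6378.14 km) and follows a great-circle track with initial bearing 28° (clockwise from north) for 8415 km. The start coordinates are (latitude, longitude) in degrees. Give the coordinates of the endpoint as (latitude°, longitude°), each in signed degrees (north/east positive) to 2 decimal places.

25.03°, 7.80°

Angular distance δ = d/R = 8415/6378.14 = 1.31935 rad; initial bearing θ = 0.4887 rad.
sin φ₂ = sin φ₁ cos δ + cos φ₁ sin δ cos θ = (-0.7123)(0.2488) + (0.7019)(0.9686)(0.8829) = 0.4230, so φ₂ = 25.03°.
Δλ = atan2(sin θ sin δ cos φ₁, cos δ − sin φ₁ sin φ₂) = atan2(0.3192, 0.5501) = 30.121°.
λ₂ = -22.320° + 30.121° = 7.80°.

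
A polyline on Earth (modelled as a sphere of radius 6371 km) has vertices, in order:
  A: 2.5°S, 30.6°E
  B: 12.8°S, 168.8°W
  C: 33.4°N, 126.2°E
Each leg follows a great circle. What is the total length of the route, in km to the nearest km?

25860 km

Leg A→B: central angle 2.7123 rad, distance 17279.8 km.
Leg B→C: central angle 1.3468 rad, distance 8580.7 km.
Total: 17279.8 + 8580.7 ≈ 25860 km.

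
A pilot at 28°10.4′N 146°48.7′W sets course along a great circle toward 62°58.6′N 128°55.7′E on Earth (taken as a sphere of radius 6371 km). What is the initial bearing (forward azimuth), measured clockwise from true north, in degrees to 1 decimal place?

329.4°

Δλ = -84.260° = -1.4706 rad.
y = sin Δλ · cos φ₂ = (-0.9950)(0.4544) = -0.4521
x = cos φ₁ sin φ₂ − sin φ₁ cos φ₂ cos Δλ = (0.8815)(0.8908) − (0.4721)(0.4544)(0.1000) = 0.7638
θ = atan2(y, x) = -30.62°; adding 360° gives 329.4°.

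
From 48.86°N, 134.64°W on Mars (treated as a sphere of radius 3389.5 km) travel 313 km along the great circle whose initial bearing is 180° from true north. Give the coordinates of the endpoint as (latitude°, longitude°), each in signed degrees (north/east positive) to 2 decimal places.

Angular distance δ = d/R = 313/3389.5 = 0.09234 rad; initial bearing θ = 3.1416 rad.
sin φ₂ = sin φ₁ cos δ + cos φ₁ sin δ cos θ = (0.7531)(0.9957) + (0.6579)(0.0922)(-1.0000) = 0.6892, so φ₂ = 43.57°.
Δλ = atan2(sin θ sin δ cos φ₁, cos δ − sin φ₁ sin φ₂) = atan2(0.0000, 0.4767) = 0.000°.
λ₂ = -134.640° + 0.000° = -134.64°.

43.57°, -134.64°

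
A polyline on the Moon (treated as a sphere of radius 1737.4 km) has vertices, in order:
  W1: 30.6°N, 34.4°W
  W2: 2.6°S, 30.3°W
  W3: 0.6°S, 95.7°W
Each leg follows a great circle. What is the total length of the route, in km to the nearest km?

2997 km

Leg W1→W2: central angle 0.5835 rad, distance 1013.7 km.
Leg W2→W3: central angle 1.1414 rad, distance 1983.1 km.
Total: 1013.7 + 1983.1 ≈ 2997 km.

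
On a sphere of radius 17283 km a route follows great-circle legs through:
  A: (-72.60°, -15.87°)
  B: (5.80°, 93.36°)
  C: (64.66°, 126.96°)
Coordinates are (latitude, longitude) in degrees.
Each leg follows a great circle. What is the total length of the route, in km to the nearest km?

49688 km

Leg A→B: central angle 1.7665 rad, distance 30529.8 km.
Leg B→C: central angle 1.1085 rad, distance 19158.5 km.
Total: 30529.8 + 19158.5 ≈ 49688 km.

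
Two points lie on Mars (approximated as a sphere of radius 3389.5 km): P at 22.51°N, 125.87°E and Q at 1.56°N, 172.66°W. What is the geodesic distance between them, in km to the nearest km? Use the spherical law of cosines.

3736 km

In radians: φ₁ = 0.3929, φ₂ = 0.0272, Δλ = 61.470° = 1.0729 rad.
cos c = sin φ₁ sin φ₂ + cos φ₁ cos φ₂ cos Δλ = (0.3828)(0.0272) + (0.9238)(0.9996)(0.4776) = 0.45149,
so c = arccos(0.45149) = 1.10236 rad.
Distance = R·c = 3389.5 × 1.1024 ≈ 3736 km.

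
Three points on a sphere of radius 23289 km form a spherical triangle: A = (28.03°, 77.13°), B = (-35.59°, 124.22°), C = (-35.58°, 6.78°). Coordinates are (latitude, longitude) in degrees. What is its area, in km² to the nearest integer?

Side lengths (central angles): a = 1.5369, b = 1.6028, c = 1.3539 rad; semiperimeter s = 2.2468.
By l'Huilier's theorem, tan(E/4) = √[tan(s/2) tan((s−a)/2) tan((s−b)/2) tan((s−c)/2)], giving spherical excess E = 1.3510 rad.
Area = E·R² = 1.3510 × (23289)² ≈ 732778450 km².

732778450 km²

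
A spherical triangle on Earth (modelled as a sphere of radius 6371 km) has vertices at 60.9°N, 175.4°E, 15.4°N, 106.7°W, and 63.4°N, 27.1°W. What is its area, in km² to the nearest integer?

Side lengths (central angles): a = 1.2499, b = 0.9519, c = 1.2342 rad; semiperimeter s = 1.7180.
By l'Huilier's theorem, tan(E/4) = √[tan(s/2) tan((s−a)/2) tan((s−b)/2) tan((s−c)/2)], giving spherical excess E = 0.6571 rad.
Area = E·R² = 0.6571 × (6371)² ≈ 26671785 km².

26671785 km²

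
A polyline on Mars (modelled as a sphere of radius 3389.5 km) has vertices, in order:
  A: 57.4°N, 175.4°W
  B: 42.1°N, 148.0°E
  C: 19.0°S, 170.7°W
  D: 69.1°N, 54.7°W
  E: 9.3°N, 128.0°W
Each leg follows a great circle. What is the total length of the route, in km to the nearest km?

17271 km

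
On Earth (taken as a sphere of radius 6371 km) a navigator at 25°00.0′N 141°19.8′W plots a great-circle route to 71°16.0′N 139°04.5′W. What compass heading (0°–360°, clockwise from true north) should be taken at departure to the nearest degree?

1°

With φ₁ = 0.4363, φ₂ = 1.2438, Δλ = 0.0394 rad, the forward-azimuth formula gives
θ = atan2( sin Δλ cos φ₂ , cos φ₁ sin φ₂ − sin φ₁ cos φ₂ cos Δλ ) = atan2(0.0126, 0.7227) = 1.00°.
So the initial bearing is 1°.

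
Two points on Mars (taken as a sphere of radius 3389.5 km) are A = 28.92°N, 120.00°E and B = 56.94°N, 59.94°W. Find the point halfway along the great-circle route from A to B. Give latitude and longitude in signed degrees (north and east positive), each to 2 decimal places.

75.99°, 119.90°

The central angle between A and B is δ = 1.6431 rad.
With f = 0.5, the slerp weights are sin((1−f)δ)/sin δ = 0.7341 and sin(fδ)/sin δ = 0.7341.
Weighted sum of the unit vectors: (0.7341)·(-0.4376,0.7580,0.4836) + (0.7341)·(0.2733,-0.4721,0.8381) = (-0.1207, 0.2099, 0.9703).
Converting back: φ = atan2(z, √(x²+y²)) = 75.99°, λ = atan2(y, x) = 119.90°.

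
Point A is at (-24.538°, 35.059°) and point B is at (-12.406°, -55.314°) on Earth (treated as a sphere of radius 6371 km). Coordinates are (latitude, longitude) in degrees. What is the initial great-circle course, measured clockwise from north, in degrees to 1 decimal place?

Δλ = -90.373° = -1.5773 rad.
y = sin Δλ · cos φ₂ = (-1.0000)(0.9766) = -0.9766
x = cos φ₁ sin φ₂ − sin φ₁ cos φ₂ cos Δλ = (0.9097)(-0.2148) − (-0.4153)(0.9766)(-0.0065) = -0.1981
θ = atan2(y, x) = -101.46°; adding 360° gives 258.5°.

258.5°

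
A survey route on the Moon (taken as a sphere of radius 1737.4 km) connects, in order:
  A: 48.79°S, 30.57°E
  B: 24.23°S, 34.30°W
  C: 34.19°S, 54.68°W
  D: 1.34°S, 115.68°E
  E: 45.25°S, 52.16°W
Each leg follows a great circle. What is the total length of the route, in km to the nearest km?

Leg A→B: central angle 0.9717 rad, distance 1688.3 km.
Leg B→C: central angle 0.3548 rad, distance 616.5 km.
Leg C→D: central angle 2.5017 rad, distance 4346.4 km.
Leg D→E: central angle 2.3069 rad, distance 4008.0 km.
Total: 1688.3 + 616.5 + 4346.4 + 4008.0 ≈ 10659 km.

10659 km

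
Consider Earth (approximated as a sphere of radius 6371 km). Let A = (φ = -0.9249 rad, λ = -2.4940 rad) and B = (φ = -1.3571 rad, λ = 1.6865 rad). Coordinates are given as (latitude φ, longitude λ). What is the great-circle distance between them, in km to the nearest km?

In radians: φ₁ = -0.9249, φ₂ = -1.3571, Δλ = -120.475° = -2.1027 rad.
cos c = sin φ₁ sin φ₂ + cos φ₁ cos φ₂ cos Δλ = (-0.7986)(-0.9773) + (0.6019)(0.2121)(-0.5072) = 0.71566,
so c = arccos(0.71566) = 0.77323 rad.
Distance = R·c = 6371 × 0.7732 ≈ 4926 km.

4926 km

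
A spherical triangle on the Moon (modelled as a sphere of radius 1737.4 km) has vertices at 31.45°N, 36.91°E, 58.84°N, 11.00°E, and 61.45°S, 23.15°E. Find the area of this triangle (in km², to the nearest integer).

1306797 km²

Side lengths (central angles): a = 2.1059, b = 1.6331, c = 0.5670 rad; semiperimeter s = 2.1530.
By l'Huilier's theorem, tan(E/4) = √[tan(s/2) tan((s−a)/2) tan((s−b)/2) tan((s−c)/2)], giving spherical excess E = 0.4329 rad.
Area = E·R² = 0.4329 × (1737.4)² ≈ 1306797 km².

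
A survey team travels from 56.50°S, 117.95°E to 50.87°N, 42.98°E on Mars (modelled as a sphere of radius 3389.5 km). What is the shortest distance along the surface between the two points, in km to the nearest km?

7325 km

With latitudes φ₁ = -56.500°, φ₂ = 50.870° and longitude difference Δλ = -74.970°:
cos c = sin φ₁ sin φ₂ + cos φ₁ cos φ₂ cos Δλ = (-0.8339)(0.7757) + (0.5519)(0.6311)(0.2593) = -0.55653,
so c = arccos(-0.55653) = 2.16100 rad.
Distance = R·c = 3389.5 × 2.1610 ≈ 7325 km.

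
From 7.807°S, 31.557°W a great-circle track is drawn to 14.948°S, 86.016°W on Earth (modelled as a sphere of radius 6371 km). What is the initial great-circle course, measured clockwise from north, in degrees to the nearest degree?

Δλ = -54.459° = -0.9505 rad.
y = sin Δλ · cos φ₂ = (-0.8137)(0.9662) = -0.7862
x = cos φ₁ sin φ₂ − sin φ₁ cos φ₂ cos Δλ = (0.9907)(-0.2579) − (-0.1358)(0.9662)(0.5813) = -0.1793
θ = atan2(y, x) = -102.85°; adding 360° gives 257°.

257°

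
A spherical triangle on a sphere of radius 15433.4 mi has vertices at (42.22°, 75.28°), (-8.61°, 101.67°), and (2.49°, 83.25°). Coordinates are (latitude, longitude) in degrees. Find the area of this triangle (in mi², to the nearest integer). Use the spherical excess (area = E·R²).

Side lengths (central angles): a = 0.3745, b = 0.7045, c = 0.9821 rad; semiperimeter s = 1.0305.
By l'Huilier's theorem, tan(E/4) = √[tan(s/2) tan((s−a)/2) tan((s−b)/2) tan((s−c)/2)], giving spherical excess E = 0.1109 rad.
Area = E·R² = 0.1109 × (15433.4)² ≈ 26409618 mi².

26409618 mi²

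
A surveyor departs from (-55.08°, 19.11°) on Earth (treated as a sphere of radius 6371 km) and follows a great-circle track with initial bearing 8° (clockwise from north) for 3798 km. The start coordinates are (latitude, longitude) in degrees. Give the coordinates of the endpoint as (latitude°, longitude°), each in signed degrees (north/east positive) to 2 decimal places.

-21.12°, 23.91°

Angular distance δ = d/R = 3798/6371 = 0.59614 rad; initial bearing θ = 0.1396 rad.
sin φ₂ = sin φ₁ cos δ + cos φ₁ sin δ cos θ = (-0.8200)(0.8275) + (0.5724)(0.5615)(0.9903) = -0.3603, so φ₂ = -21.12°.
Δλ = atan2(sin θ sin δ cos φ₁, cos δ − sin φ₁ sin φ₂) = atan2(0.0447, 0.5321) = 4.805°.
λ₂ = 19.110° + 4.805° = 23.91°.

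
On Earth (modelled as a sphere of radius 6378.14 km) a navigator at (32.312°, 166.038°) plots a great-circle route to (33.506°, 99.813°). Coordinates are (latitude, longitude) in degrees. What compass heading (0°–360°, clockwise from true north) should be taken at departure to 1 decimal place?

290.6°

Δλ = -66.225° = -1.1558 rad.
y = sin Δλ · cos φ₂ = (-0.9151)(0.8338) = -0.7631
x = cos φ₁ sin φ₂ − sin φ₁ cos φ₂ cos Δλ = (0.8451)(0.5520) − (0.5345)(0.8338)(0.4031) = 0.2869
θ = atan2(y, x) = -69.40°; adding 360° gives 290.6°.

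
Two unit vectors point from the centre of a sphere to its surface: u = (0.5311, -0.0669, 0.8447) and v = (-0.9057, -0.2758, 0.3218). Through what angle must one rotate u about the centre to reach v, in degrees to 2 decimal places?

u·v = -0.1907; |u| = 1.0000, |v| = 1.0000.
cos θ = (u·v)/(|u||v|) = -0.1907, so θ = 101.00°.

101.00°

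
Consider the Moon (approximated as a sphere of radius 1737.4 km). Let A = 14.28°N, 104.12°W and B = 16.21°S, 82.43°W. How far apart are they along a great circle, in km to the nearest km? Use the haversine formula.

1130 km

With latitudes φ₁ = 14.280°, φ₂ = -16.210° and longitude difference Δλ = 21.690°:
Haversine: a = sin²(Δφ/2) + cos φ₁ cos φ₂ sin²(Δλ/2) = 0.0691 + (0.9691)(0.9602)(0.0354) = 0.10208.
Central angle c = 2·arcsin(√a) = 0.65042 rad.
Distance = R·c = 1737.4 × 0.6504 ≈ 1130 km.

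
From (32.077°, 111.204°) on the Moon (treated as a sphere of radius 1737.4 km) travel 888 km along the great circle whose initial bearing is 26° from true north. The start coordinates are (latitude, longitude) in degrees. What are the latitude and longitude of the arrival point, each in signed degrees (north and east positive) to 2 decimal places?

Angular distance δ = d/R = 888/1737.4 = 0.51111 rad; initial bearing θ = 0.4538 rad.
sin φ₂ = sin φ₁ cos δ + cos φ₁ sin δ cos θ = (0.5311)(0.8722) + (0.8473)(0.4891)(0.8988) = 0.8357, so φ₂ = 56.69°.
Δλ = atan2(sin θ sin δ cos φ₁, cos δ − sin φ₁ sin φ₂) = atan2(0.1817, 0.4284) = 22.983°.
λ₂ = 111.204° + 22.983° = 134.19°.

56.69°, 134.19°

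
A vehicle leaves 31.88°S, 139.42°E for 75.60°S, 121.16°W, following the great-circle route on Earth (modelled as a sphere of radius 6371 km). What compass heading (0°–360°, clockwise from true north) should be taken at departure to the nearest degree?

164°

With φ₁ = -0.5564, φ₂ = -1.3195, Δλ = 1.7352 rad, the forward-azimuth formula gives
θ = atan2( sin Δλ cos φ₂ , cos φ₁ sin φ₂ − sin φ₁ cos φ₂ cos Δλ ) = atan2(0.2453, -0.8440) = 163.79°.
So the initial bearing is 164°.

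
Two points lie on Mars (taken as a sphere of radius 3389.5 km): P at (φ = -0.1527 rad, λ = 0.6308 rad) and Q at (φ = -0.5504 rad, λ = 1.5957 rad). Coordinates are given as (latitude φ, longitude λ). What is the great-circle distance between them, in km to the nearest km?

With latitudes φ₁ = -8.749°, φ₂ = -31.536° and longitude difference Δλ = 55.285°:
Haversine: a = sin²(Δφ/2) + cos φ₁ cos φ₂ sin²(Δλ/2) = 0.0390 + (0.9884)(0.8523)(0.2153) = 0.22035.
Central angle c = 2·arcsin(√a) = 0.97725 rad.
Distance = R·c = 3389.5 × 0.9773 ≈ 3312 km.

3312 km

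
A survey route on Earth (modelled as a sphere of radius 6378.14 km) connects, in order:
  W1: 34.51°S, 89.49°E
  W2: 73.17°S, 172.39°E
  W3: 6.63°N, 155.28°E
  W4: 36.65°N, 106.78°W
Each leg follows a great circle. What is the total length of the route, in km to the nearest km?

25384 km

Leg W1→W2: central angle 0.9621 rad, distance 6136.6 km.
Leg W2→W3: central angle 1.4057 rad, distance 8965.7 km.
Leg W3→W4: central angle 1.6120 rad, distance 10281.4 km.
Total: 6136.6 + 8965.7 + 10281.4 ≈ 25384 km.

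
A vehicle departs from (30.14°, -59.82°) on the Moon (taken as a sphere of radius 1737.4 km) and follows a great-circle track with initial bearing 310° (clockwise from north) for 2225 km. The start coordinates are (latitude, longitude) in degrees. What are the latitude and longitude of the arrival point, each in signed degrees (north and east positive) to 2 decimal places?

Angular distance δ = d/R = 2225/1737.4 = 1.28065 rad; initial bearing θ = 5.4105 rad.
sin φ₂ = sin φ₁ cos δ + cos φ₁ sin δ cos θ = (0.5021)(0.2861) + (0.8648)(0.9582)(0.6428) = 0.6763, so φ₂ = 42.56°.
Δλ = atan2(sin θ sin δ cos φ₁, cos δ − sin φ₁ sin φ₂) = atan2(-0.6348, -0.0535) = -94.816°.
λ₂ = -59.820° − 94.816° = -154.64°.

42.56°, -154.64°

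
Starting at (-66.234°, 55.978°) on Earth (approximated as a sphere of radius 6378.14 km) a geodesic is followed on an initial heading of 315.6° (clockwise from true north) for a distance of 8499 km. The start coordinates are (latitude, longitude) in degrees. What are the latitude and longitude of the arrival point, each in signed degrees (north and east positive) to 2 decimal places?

3.66°, 13.03°

Angular distance δ = d/R = 8499/6378.14 = 1.33252 rad; initial bearing θ = 5.5083 rad.
sin φ₂ = sin φ₁ cos δ + cos φ₁ sin δ cos θ = (-0.9152)(0.2360) + (0.4030)(0.9717)(0.7145) = 0.0638, so φ₂ = 3.66°.
Δλ = atan2(sin θ sin δ cos φ₁, cos δ − sin φ₁ sin φ₂) = atan2(-0.2740, 0.2944) = -42.944°.
λ₂ = 55.978° − 42.944° = 13.03°.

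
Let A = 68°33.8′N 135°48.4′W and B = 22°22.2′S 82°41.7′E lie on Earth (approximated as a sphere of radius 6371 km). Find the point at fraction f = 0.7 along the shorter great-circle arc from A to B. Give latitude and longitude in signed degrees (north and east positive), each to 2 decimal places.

14.63°, 93.43°

The central angle between A and B is δ = 2.2379 rad.
With f = 0.7, the slerp weights are sin((1−f)δ)/sin δ = 0.7919 and sin(fδ)/sin δ = 1.2729.
Weighted sum of the unit vectors: (0.7919)·(-0.2620,-0.2548,0.9308) + (1.2729)·(0.1176,0.9172,-0.3806) = (-0.0578, 0.9658, 0.2526).
Converting back: φ = atan2(z, √(x²+y²)) = 14.63°, λ = atan2(y, x) = 93.43°.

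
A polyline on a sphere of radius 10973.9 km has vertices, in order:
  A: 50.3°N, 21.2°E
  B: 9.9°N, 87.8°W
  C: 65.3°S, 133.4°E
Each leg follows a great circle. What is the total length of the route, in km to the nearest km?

Leg A→B: central angle 1.6434 rad, distance 18035.0 km.
Leg B→C: central angle 2.0555 rad, distance 22556.6 km.
Total: 18035.0 + 22556.6 ≈ 40592 km.

40592 km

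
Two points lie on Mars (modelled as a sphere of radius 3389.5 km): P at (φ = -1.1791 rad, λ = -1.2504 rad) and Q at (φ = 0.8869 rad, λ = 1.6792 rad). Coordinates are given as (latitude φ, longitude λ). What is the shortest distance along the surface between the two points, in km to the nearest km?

9596 km

With latitudes φ₁ = -67.557°, φ₂ = 50.816° and longitude difference Δλ = 167.854°:
Haversine: a = sin²(Δφ/2) + cos φ₁ cos φ₂ sin²(Δλ/2) = 0.7376 + (0.3818)(0.6318)(0.9888) = 0.97611.
Central angle c = 2·arcsin(√a) = 2.83120 rad.
Distance = R·c = 3389.5 × 2.8312 ≈ 9596 km.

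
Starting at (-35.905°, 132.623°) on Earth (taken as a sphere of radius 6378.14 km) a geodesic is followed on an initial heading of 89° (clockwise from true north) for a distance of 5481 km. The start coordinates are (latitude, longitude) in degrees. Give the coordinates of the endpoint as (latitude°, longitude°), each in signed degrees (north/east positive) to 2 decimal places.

Angular distance δ = d/R = 5481/6378.14 = 0.85934 rad; initial bearing θ = 1.5533 rad.
sin φ₂ = sin φ₁ cos δ + cos φ₁ sin δ cos θ = (-0.5864)(0.6529) + (0.8100)(0.7574)(0.0175) = -0.3722, so φ₂ = -21.85°.
Δλ = atan2(sin θ sin δ cos φ₁, cos δ − sin φ₁ sin φ₂) = atan2(0.6134, 0.4347) = 54.678°.
λ₂ = 132.623° + 54.678° = 187.30° → -172.70° after wrapping to (−180°, 180°].

-21.85°, -172.70°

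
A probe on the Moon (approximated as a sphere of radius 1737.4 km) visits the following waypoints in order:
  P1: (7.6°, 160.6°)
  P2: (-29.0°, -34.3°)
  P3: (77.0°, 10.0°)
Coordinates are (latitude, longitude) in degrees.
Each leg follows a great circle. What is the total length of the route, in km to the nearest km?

Leg P1→P2: central angle 2.6950 rad, distance 4682.2 km.
Leg P2→P3: central angle 1.9088 rad, distance 3316.3 km.
Total: 4682.2 + 3316.3 ≈ 7999 km.

7999 km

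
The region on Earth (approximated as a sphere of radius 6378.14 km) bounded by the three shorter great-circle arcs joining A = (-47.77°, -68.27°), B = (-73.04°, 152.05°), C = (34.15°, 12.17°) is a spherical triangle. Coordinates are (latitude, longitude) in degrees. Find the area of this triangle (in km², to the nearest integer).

Side lengths (central angles): a = 2.3768, b = 1.9000, c = 0.9779 rad; semiperimeter s = 2.6274.
By l'Huilier's theorem, tan(E/4) = √[tan(s/2) tan((s−a)/2) tan((s−b)/2) tan((s−c)/2)], giving spherical excess E = 1.6717 rad.
Area = E·R² = 1.6717 × (6378.14)² ≈ 68006790 km².

68006790 km²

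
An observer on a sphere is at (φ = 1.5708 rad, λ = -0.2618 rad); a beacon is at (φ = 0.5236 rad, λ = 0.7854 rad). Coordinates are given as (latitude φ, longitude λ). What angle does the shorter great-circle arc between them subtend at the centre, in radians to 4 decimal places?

1.0472 rad

With latitudes φ₁ = 90.000°, φ₂ = 30.000° and longitude difference Δλ = 60.000°:
Haversine: a = sin²(Δφ/2) + cos φ₁ cos φ₂ sin²(Δλ/2) = 0.2500 + (-0.0000)(0.8660)(0.2500) = 0.25000.
Central angle c = 2·arcsin(√a) = 1.04720 rad.
So the angular separation is 1.0472 rad.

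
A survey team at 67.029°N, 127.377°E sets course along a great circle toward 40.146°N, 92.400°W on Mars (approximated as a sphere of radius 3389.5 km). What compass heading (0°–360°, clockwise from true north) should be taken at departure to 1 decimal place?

31.7°

Δλ = 140.223° = 2.4474 rad.
y = sin Δλ · cos φ₂ = (0.6398)(0.7644) = 0.4891
x = cos φ₁ sin φ₂ − sin φ₁ cos φ₂ cos Δλ = (0.3903)(0.6447) − (0.9207)(0.7644)(-0.7685) = 0.7925
θ = atan2(y, x) = 31.68°, so the bearing is 31.7°.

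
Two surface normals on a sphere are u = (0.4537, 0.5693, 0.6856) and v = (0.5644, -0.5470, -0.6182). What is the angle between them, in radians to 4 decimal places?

u·v = -0.4792; |u| = 1.0000, |v| = 1.0000.
cos θ = (u·v)/(|u||v|) = -0.4792, so θ = 2.0705 rad.

2.0705 rad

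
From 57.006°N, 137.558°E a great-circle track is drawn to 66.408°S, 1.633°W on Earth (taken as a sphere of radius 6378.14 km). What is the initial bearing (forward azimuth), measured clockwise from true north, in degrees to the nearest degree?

With φ₁ = 0.9949, φ₂ = -1.1590, Δλ = -2.4293 rad, the forward-azimuth formula gives
θ = atan2( sin Δλ cos φ₂ , cos φ₁ sin φ₂ − sin φ₁ cos φ₂ cos Δλ ) = atan2(-0.2616, -0.2450) = -133.12°.
Adding 360° brings this into [0°, 360°): 227°.

227°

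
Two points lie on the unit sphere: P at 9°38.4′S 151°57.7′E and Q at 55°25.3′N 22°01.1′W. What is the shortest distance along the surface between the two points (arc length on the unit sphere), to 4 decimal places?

2.3383

In radians: φ₁ = -0.1682, φ₂ = 0.9673, Δλ = -173.980° = -3.0365 rad.
Haversine: a = sin²(Δφ/2) + cos φ₁ cos φ₂ sin²(Δλ/2) = 0.2892 + (0.9859)(0.5675)(0.9972) = 0.84715.
Central angle c = 2·arcsin(√a) = 2.33826 rad.
On the unit sphere the arc length equals the central angle: 2.3383.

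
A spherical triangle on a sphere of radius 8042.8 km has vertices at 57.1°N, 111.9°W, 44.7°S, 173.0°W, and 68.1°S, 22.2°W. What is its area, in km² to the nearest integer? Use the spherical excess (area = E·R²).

Side lengths (central angles): a = 1.1360, b = 2.4622, c = 1.9867 rad; semiperimeter s = 2.7925.
By l'Huilier's theorem, tan(E/4) = √[tan(s/2) tan((s−a)/2) tan((s−b)/2) tan((s−c)/2)], giving spherical excess E = 2.3401 rad.
Area = E·R² = 2.3401 × (8042.8)² ≈ 151375552 km².

151375552 km²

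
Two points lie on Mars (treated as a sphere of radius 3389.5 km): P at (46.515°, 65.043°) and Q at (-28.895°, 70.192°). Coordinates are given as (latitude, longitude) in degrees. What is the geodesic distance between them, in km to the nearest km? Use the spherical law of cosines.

In radians: φ₁ = 0.8118, φ₂ = -0.5043, Δλ = 5.149° = 0.0899 rad.
cos c = sin φ₁ sin φ₂ + cos φ₁ cos φ₂ cos Δλ = (0.7256)(-0.4832) + (0.6882)(0.8755)(0.9960) = 0.24947,
so c = arccos(0.24947) = 1.31866 rad.
Distance = R·c = 3389.5 × 1.3187 ≈ 4470 km.

4470 km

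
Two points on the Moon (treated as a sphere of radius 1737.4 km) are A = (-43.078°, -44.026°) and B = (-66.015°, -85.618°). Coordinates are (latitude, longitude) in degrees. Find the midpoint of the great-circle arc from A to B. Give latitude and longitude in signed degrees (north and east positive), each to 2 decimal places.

Central angle δ = 0.5622 rad. Interpolating on the sphere with fraction f = 0.5:
P = [sin((1−f)δ)·A + sin(fδ)·B] / sin δ = 0.5204·A + 0.5204·B in Cartesian coordinates,
giving P = (0.2895, -0.4751, -0.8309), i.e. latitude -56.20°, longitude -58.65°.

-56.20°, -58.65°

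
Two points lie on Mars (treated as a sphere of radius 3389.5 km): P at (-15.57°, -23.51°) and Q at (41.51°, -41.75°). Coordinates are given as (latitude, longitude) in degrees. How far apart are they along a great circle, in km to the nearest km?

With latitudes φ₁ = -15.570°, φ₂ = 41.510° and longitude difference Δλ = -18.240°:
Haversine: a = sin²(Δφ/2) + cos φ₁ cos φ₂ sin²(Δλ/2) = 0.2283 + (0.9633)(0.7488)(0.0251) = 0.24639.
Central angle c = 2·arcsin(√a) = 1.03884 rad.
Distance = R·c = 3389.5 × 1.0388 ≈ 3521 km.

3521 km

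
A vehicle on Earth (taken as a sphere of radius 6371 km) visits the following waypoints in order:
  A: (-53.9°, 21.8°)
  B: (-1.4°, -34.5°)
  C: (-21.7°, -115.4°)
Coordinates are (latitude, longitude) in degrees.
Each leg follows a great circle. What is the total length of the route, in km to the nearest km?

Leg A→B: central angle 1.2169 rad, distance 7752.9 km.
Leg B→C: central angle 1.4142 rad, distance 9010.0 km.
Total: 7752.9 + 9010.0 ≈ 16763 km.

16763 km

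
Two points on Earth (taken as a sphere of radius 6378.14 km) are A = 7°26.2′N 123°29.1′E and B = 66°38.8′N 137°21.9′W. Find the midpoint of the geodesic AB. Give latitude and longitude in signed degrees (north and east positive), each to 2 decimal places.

46.11°, 146.34°

The central angle between A and B is δ = 1.5144 rad.
With f = 0.5, the slerp weights are sin((1−f)δ)/sin δ = 0.6880 and sin(fδ)/sin δ = 0.6880.
Weighted sum of the unit vectors: (0.6880)·(-0.5471,0.8270,0.1294) + (0.6880)·(-0.2916,-0.2685,0.9181) = (-0.5770, 0.3843, 0.7207).
Converting back: φ = atan2(z, √(x²+y²)) = 46.11°, λ = atan2(y, x) = 146.34°.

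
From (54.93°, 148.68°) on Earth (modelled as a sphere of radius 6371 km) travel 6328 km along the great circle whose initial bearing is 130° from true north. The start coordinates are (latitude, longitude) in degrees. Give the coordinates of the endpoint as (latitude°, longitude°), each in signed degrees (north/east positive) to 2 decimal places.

Angular distance δ = d/R = 6328/6371 = 0.99325 rad; initial bearing θ = 2.2689 rad.
sin φ₂ = sin φ₁ cos δ + cos φ₁ sin δ cos θ = (0.8185)(0.5460) + (0.5746)(0.8378)(-0.6428) = 0.1374, so φ₂ = 7.90°.
Δλ = atan2(sin θ sin δ cos φ₁, cos δ − sin φ₁ sin φ₂) = atan2(0.3688, 0.4335) = 40.387°.
λ₂ = 148.680° + 40.387° = 189.07° → -170.93° after wrapping to (−180°, 180°].

7.90°, -170.93°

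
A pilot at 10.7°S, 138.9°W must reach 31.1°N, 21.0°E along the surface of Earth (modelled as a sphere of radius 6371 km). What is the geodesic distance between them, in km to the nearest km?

In radians: φ₁ = -0.1868, φ₂ = 0.5428, Δλ = 159.900° = 2.7908 rad.
cos c = sin φ₁ sin φ₂ + cos φ₁ cos φ₂ cos Δλ = (-0.1857)(0.5165) + (0.9826)(0.8563)(-0.9391) = -0.88604,
so c = arccos(-0.88604) = 2.65952 rad.
Distance = R·c = 6371 × 2.6595 ≈ 16944 km.

16944 km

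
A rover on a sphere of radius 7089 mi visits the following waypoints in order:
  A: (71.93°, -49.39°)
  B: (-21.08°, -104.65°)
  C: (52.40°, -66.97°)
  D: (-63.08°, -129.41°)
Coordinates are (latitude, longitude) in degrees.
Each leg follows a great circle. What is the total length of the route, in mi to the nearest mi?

Leg A→B: central angle 1.7487 rad, distance 12396.8 mi.
Leg B→C: central angle 1.4044 rad, distance 9955.9 mi.
Leg C→D: central angle 2.1878 rad, distance 15509.6 mi.
Total: 12396.8 + 9955.9 + 15509.6 ≈ 37862 mi.

37862 mi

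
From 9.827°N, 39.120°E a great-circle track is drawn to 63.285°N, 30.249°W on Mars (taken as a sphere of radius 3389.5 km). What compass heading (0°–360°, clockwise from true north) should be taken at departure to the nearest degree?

334°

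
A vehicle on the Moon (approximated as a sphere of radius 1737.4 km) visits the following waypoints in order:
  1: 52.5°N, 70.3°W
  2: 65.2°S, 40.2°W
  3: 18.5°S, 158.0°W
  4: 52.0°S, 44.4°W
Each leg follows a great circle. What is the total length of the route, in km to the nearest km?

8889 km

Leg 1→2: central angle 2.0936 rad, distance 3637.3 km.
Leg 2→3: central angle 1.4681 rad, distance 2550.7 km.
Leg 3→4: central angle 1.5545 rad, distance 2700.8 km.
Total: 3637.3 + 2550.7 + 2700.8 ≈ 8889 km.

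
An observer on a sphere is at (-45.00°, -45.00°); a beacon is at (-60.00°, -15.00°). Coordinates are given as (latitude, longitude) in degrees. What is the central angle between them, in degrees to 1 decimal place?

23.3°

Let φ₁ = -0.7854 rad, φ₂ = -1.0472 rad, and Δλ = 0.5236 rad.
Haversine: a = sin²(Δφ/2) + cos φ₁ cos φ₂ sin²(Δλ/2) = 0.0170 + (0.7071)(0.5000)(0.0670) = 0.04072.
Central angle c = 2·arcsin(√a) = 0.40638 rad.
So the angular separation is 23.3°.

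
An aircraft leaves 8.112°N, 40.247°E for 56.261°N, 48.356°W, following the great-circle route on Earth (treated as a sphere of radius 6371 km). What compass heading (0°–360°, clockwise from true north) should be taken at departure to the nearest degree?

Δλ = -88.603° = -1.5464 rad.
y = sin Δλ · cos φ₂ = (-0.9997)(0.5554) = -0.5552
x = cos φ₁ sin φ₂ − sin φ₁ cos φ₂ cos Δλ = (0.9900)(0.8316) − (0.1411)(0.5554)(0.0244) = 0.8213
θ = atan2(y, x) = -34.06°; adding 360° gives 326°.

326°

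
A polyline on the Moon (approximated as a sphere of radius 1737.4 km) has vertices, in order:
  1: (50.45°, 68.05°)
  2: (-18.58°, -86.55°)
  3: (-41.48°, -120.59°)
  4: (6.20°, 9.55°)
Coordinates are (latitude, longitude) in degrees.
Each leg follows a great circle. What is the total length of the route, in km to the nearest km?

9178 km

Leg 1→2: central angle 2.4831 rad, distance 4314.1 km.
Leg 2→3: central angle 0.6443 rad, distance 1119.5 km.
Leg 3→4: central angle 2.1552 rad, distance 3744.4 km.
Total: 4314.1 + 1119.5 + 3744.4 ≈ 9178 km.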